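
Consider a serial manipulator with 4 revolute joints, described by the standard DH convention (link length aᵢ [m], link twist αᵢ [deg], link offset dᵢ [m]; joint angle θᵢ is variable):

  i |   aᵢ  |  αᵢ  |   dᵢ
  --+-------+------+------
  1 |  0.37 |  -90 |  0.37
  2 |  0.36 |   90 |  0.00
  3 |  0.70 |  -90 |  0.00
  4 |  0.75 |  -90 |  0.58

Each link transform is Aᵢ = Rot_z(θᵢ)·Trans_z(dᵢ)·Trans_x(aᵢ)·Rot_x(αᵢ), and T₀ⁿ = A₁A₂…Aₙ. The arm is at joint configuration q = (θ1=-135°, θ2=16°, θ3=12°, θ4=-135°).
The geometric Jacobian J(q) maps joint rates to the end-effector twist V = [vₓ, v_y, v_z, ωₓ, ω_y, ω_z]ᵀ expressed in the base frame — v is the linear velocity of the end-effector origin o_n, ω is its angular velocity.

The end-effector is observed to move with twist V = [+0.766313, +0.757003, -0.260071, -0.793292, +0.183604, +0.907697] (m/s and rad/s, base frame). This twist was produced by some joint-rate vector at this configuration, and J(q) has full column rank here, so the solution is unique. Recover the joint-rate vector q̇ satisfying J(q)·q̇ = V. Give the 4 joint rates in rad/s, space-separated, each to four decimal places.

0.0680 0.1700 0.9260 -0.8800

o_n = [-0.2144, -1.0666, 0.7680]
J₁: ẑ×o_n = [1.0666, -0.2144, 0.0000], ω = ẑ
J2: z=[0.7071, -0.7071, 0.0000] o=[-0.2616, -0.2616, 0.3700] → [-0.2815, -0.2815, -0.5358, 0.7071, -0.7071, 0.0000]
J3: z=[-0.1949, -0.1949, 0.9613] o=[-0.5063, -0.5063, 0.2708] → [0.4417, 0.3775, 0.1661, -0.1949, -0.1949, 0.9613]
J4: z=[0.8330, -0.5503, 0.0573] o=[-0.8688, -1.0746, 0.0820] → [-0.3780, -0.5339, 0.3668, 0.8330, -0.5503, 0.0573]
q̇ = J⁺·V = [0.0680, 0.1700, 0.9260, -0.8800]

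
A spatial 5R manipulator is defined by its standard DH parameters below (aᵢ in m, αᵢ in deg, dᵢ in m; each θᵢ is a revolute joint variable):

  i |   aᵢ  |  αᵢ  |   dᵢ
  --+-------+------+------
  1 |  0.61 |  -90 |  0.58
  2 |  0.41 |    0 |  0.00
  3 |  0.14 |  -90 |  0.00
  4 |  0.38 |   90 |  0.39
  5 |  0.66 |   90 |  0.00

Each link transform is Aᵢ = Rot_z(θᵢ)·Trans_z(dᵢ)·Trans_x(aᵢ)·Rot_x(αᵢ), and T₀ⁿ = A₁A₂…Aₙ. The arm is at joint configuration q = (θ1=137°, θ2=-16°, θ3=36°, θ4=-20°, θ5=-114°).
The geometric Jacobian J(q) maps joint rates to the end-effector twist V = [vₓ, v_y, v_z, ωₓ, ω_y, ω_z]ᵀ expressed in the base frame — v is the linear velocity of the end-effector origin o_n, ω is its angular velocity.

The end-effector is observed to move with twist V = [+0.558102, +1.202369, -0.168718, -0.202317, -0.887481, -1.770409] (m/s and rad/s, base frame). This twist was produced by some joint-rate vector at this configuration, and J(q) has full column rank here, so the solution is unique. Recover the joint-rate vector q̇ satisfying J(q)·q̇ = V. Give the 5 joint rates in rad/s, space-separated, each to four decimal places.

o_n = [-0.9819, 0.8635, 0.8094]
J₁: ẑ×o_n = [-0.8635, -0.9819, 0.0000], ω = ẑ
J2: z=[-0.6820, -0.7314, 0.0000] o=[-0.4461, 0.4160, 0.5800] → [-0.1678, 0.1564, -0.6970, -0.6820, -0.7314, 0.0000]
J3: z=[-0.6820, -0.7314, 0.0000] o=[-0.7344, 0.6848, 0.6930] → [-0.0851, 0.0794, -0.3029, -0.6820, -0.7314, 0.0000]
J4: z=[0.2501, -0.2333, -0.9397] o=[-0.8306, 0.7745, 0.6451] → [0.0453, 0.1011, -0.0130, 0.2501, -0.2333, -0.9397]
J5: z=[-0.4058, -0.9064, 0.1170] o=[-1.0671, 0.8173, 0.1565] → [-0.5972, 0.2749, 0.0585, -0.4058, -0.9064, 0.1170]
q̇ = J⁺·V = [-0.9610, 0.1820, 0.1850, 0.9170, 0.4470]

-0.9610 0.1820 0.1850 0.9170 0.4470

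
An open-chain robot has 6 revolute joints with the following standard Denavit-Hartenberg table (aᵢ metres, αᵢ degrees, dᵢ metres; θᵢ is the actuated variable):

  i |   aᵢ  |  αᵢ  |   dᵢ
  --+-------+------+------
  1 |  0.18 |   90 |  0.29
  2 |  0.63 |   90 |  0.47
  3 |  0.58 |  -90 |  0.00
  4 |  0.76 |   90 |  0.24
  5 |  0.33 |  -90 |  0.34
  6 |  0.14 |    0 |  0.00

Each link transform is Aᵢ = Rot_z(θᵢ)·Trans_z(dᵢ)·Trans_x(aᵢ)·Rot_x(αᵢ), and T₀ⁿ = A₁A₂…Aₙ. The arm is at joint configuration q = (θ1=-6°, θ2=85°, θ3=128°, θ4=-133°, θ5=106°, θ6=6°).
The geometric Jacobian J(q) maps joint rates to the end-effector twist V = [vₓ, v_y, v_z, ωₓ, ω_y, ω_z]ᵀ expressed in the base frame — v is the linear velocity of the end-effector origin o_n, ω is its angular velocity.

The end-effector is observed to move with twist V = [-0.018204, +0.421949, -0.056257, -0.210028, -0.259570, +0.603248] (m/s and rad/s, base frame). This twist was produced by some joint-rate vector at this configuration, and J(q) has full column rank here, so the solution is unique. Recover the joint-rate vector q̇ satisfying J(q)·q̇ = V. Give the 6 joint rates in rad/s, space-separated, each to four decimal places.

o_n = [0.4308, -0.0203, 0.4083]
J₁: ẑ×o_n = [0.0203, 0.4308, -0.0000], ω = ẑ
J2: z=[-0.1045, -0.9945, 0.0000] o=[0.1790, -0.0188, 0.2900] → [-0.1176, 0.0124, 0.2506, -0.1045, -0.9945, 0.0000]
J3: z=[0.9907, -0.1041, -0.0872] o=[0.1845, -0.4920, 0.9176] → [0.0941, 0.4831, 0.4930, 0.9907, -0.1041, -0.0872]
J4: z=[-0.0039, 0.6195, -0.7850] o=[0.1058, -0.9433, 0.5619] → [0.6294, -0.2558, -0.2050, -0.0039, 0.6195, -0.7850]
J5: z=[-0.5764, 0.6401, 0.5080] o=[0.7259, -0.4492, 0.6429] → [-0.3681, -0.2851, -0.0584, -0.5764, 0.6401, 0.5080]
J6: z=[-0.7844, -0.6076, -0.1244] o=[0.4543, -0.0764, 0.5344] → [0.0836, -0.0960, -0.0583, -0.7844, -0.6076, -0.1244]
q̇ = J⁺·V = [0.4790, -0.8150, 0.1300, -0.5360, -0.3630, 0.8100]

0.4790 -0.8150 0.1300 -0.5360 -0.3630 0.8100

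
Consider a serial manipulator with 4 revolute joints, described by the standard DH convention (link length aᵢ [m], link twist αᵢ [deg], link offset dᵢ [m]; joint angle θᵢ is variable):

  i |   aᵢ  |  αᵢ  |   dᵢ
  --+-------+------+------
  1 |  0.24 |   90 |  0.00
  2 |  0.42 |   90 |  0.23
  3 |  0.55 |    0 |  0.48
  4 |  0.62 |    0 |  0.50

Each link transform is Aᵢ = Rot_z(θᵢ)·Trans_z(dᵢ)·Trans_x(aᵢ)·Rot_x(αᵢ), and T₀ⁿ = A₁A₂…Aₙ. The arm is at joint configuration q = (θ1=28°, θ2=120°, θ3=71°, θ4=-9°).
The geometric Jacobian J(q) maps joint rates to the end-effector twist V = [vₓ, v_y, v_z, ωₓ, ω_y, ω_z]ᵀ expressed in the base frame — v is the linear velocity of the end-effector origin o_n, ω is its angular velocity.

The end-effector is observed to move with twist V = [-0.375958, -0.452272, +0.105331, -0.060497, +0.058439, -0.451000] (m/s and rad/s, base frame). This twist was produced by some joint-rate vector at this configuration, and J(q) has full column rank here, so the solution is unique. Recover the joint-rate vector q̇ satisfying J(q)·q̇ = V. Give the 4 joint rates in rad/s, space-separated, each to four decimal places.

o_n = [1.1774, -0.8434, 1.2609]
J₁: ẑ×o_n = [0.8434, 1.1774, -0.0000], ω = ẑ
J2: z=[0.4695, -0.8829, 0.0000] o=[0.2119, 0.1127, 0.0000] → [-1.1133, -0.5919, 0.4036, 0.4695, -0.8829, 0.0000]
J3: z=[0.7647, 0.4066, 0.5000] o=[0.1345, -0.1890, 0.3637] → [0.6920, -0.1645, -0.9244, 0.7647, 0.4066, 0.5000]
J4: z=[0.7647, 0.4066, 0.5000] o=[0.6666, -0.4950, 0.7588] → [0.3783, -0.1285, -0.4741, 0.7647, 0.4066, 0.5000]
q̇ = J⁺·V = [-0.4360, -0.0800, -0.2740, 0.2440]

-0.4360 -0.0800 -0.2740 0.2440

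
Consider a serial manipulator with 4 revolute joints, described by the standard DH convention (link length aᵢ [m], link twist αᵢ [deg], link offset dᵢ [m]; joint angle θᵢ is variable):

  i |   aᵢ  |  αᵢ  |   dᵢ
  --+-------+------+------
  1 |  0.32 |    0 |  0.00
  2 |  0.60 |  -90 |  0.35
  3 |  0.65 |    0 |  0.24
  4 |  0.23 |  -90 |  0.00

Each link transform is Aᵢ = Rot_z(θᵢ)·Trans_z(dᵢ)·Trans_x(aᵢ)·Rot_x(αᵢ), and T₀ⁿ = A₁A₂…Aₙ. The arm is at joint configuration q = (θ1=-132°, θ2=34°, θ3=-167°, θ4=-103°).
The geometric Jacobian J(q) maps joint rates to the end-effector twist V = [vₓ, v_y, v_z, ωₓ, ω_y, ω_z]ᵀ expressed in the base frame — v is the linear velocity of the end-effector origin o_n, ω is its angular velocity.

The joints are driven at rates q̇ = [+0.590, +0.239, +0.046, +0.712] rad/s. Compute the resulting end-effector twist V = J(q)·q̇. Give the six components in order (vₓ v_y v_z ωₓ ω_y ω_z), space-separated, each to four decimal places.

o_n = [0.0282, -0.2382, 0.2662]
J₁: ẑ×o_n = [0.2382, 0.0282, -0.0000], ω = ẑ
J2: z=[0.0000, 0.0000, 1.0000] o=[-0.2141, -0.2378, 0.0000] → [0.0004, 0.2423, -0.0000, 0.0000, 0.0000, 1.0000]
J3: z=[0.9903, -0.1392, 0.0000] o=[-0.2976, -0.8320, 0.3500] → [0.0117, 0.0830, 0.6333, 0.9903, -0.1392, 0.0000]
J4: z=[0.9903, -0.1392, 0.0000] o=[0.0282, -0.2382, 0.4962] → [0.0320, 0.2278, 0.0000, 0.9903, -0.1392, 0.0000]
V = J·q̇ = [0.1640, 0.2405, 0.0291, 0.7506, -0.1055, 0.8290]

0.1640 0.2405 0.0291 0.7506 -0.1055 0.8290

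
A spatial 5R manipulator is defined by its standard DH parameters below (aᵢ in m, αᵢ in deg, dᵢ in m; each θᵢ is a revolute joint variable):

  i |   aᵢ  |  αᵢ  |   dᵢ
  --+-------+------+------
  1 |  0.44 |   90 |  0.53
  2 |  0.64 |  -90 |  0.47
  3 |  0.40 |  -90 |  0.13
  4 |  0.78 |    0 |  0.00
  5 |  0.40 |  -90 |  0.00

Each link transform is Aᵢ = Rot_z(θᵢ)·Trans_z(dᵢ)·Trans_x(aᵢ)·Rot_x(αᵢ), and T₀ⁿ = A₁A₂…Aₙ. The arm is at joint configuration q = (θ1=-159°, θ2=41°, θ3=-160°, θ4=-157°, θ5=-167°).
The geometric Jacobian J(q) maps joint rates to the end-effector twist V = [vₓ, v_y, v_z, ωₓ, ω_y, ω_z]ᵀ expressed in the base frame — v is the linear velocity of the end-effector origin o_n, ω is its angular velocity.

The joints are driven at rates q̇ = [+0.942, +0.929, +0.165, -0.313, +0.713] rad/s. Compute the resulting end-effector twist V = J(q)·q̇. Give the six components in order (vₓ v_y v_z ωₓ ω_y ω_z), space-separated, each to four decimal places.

0.0232 -0.8547 0.1730 -0.4630 1.2200 1.1563

o_n = [-0.9048, 0.1582, 1.0971]
J₁: ẑ×o_n = [-0.1582, -0.9048, 0.0000], ω = ẑ
J2: z=[-0.3584, 0.9336, 0.0000] o=[-0.4108, -0.1577, 0.5300] → [0.5294, 0.2032, 0.3480, -0.3584, 0.9336, 0.0000]
J3: z=[0.6125, 0.2351, 0.7547] o=[-1.0301, 0.1080, 0.9499] → [-0.0032, 0.0044, 0.0013, 0.6125, 0.2351, 0.7547]
J4: z=[-0.5777, 0.7848, 0.2244] o=[-0.7347, 0.3680, 0.8014] → [0.2791, 0.1327, 0.2547, -0.5777, 0.7848, 0.2244]
J5: z=[-0.5777, 0.7848, 0.2244] o=[-0.9354, 0.0279, 1.4740] → [-0.3251, -0.2109, -0.0993, -0.5777, 0.7848, 0.2244]
V = J·q̇ = [0.0232, -0.8547, 0.1730, -0.4630, 1.2200, 1.1563]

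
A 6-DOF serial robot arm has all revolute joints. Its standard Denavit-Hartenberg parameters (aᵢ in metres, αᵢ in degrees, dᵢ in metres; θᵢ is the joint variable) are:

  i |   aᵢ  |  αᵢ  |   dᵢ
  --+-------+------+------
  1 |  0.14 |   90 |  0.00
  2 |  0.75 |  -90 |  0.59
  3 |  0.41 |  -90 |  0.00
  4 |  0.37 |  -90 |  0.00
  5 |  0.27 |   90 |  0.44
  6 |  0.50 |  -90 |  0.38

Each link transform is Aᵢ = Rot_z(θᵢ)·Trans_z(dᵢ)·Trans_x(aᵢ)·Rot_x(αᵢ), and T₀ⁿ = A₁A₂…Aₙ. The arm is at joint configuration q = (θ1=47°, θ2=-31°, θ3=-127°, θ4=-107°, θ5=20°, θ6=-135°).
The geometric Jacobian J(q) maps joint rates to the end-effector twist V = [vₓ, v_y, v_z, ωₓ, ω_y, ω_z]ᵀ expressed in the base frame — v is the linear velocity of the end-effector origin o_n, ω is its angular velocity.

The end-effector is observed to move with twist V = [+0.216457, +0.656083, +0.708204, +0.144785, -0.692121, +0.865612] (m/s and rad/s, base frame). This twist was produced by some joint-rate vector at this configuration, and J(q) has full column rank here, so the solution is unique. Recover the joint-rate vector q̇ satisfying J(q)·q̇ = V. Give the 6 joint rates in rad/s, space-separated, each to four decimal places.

0.6190 0.9110 0.2810 0.1700 -0.0620 -0.7990

o_n = [1.5515, 0.0257, -0.0633]
J₁: ẑ×o_n = [-0.0257, 1.5515, 0.0000], ω = ẑ
J2: z=[0.7314, -0.6820, 0.0000] o=[0.0955, 0.1024, 0.0000] → [0.0431, 0.0463, 0.9369, 0.7314, -0.6820, 0.0000]
J3: z=[0.3513, 0.3767, 0.8572] o=[0.9654, 0.1702, -0.3863] → [0.2455, 0.3889, -0.2715, 0.3513, 0.3767, 0.8572]
J4: z=[0.9070, 0.0902, -0.4113] o=[1.0606, -0.2078, -0.2592] → [0.1137, -0.3796, 0.1675, 0.9070, 0.0902, -0.4113]
J5: z=[0.3248, -0.7715, 0.5470] o=[1.1598, 0.0252, 0.0106] → [0.0567, 0.2382, 0.3023, 0.3248, -0.7715, 0.5470]
J6: z=[0.9440, 0.3002, -0.1372] o=[1.2870, -0.1628, 0.4742] → [-0.1355, 0.4711, 0.0986, 0.9440, 0.3002, -0.1372]
q̇ = J⁺·V = [0.6190, 0.9110, 0.2810, 0.1700, -0.0620, -0.7990]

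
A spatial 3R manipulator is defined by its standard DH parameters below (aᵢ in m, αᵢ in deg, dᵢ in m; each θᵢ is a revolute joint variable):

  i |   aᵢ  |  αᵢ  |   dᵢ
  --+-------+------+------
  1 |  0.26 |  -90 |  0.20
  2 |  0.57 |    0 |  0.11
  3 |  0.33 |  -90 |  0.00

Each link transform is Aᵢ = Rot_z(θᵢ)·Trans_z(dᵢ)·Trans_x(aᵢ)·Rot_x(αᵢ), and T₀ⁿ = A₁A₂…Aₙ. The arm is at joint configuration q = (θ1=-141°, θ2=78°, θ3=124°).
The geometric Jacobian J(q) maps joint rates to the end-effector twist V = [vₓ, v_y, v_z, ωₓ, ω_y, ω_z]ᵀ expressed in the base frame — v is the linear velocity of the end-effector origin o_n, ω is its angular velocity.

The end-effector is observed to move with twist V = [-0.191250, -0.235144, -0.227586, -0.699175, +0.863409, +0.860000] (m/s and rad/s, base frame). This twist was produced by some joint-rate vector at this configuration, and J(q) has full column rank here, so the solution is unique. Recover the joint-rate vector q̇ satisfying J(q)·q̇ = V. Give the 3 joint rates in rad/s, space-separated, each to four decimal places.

0.8600 -0.9480 -0.1630

o_n = [0.0129, -0.1311, -0.2339]
J₁: ẑ×o_n = [0.1311, 0.0129, -0.0000], ω = ẑ
J2: z=[0.6293, -0.7771, 0.0000] o=[-0.2021, -0.1636, 0.2000] → [0.3372, 0.2731, 0.1875, 0.6293, -0.7771, 0.0000]
J3: z=[0.6293, -0.7771, 0.0000] o=[-0.2249, -0.3237, -0.3575] → [-0.0961, -0.0778, 0.3060, 0.6293, -0.7771, 0.0000]
q̇ = J⁺·V = [0.8600, -0.9480, -0.1630]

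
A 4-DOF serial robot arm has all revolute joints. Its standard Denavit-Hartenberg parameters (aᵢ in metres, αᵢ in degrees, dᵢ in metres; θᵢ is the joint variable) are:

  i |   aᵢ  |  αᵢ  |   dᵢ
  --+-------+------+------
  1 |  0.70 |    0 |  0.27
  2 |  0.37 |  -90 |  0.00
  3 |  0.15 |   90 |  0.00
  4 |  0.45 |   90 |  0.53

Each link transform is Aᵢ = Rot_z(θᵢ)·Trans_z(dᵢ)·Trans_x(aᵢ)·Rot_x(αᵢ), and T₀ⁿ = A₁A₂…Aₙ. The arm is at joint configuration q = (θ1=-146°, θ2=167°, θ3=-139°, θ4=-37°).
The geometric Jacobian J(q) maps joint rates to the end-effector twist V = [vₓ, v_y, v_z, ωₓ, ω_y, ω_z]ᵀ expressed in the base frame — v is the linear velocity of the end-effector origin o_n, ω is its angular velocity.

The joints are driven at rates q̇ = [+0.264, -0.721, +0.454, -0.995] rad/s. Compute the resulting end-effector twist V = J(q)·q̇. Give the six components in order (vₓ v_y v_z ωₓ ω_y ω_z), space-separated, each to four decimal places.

0.2186 -0.3147 0.1556 0.4467 0.6578 0.2939

o_n = [-0.8214, -0.7740, 0.2042]
J₁: ẑ×o_n = [0.7740, -0.8214, 0.0000], ω = ẑ
J2: z=[0.0000, 0.0000, 1.0000] o=[-0.5803, -0.3914, 0.2700] → [0.3826, -0.2410, 0.0000, 0.0000, 0.0000, 1.0000]
J3: z=[-0.3584, 0.9336, 0.0000] o=[-0.2349, -0.2588, 0.2700] → [-0.0614, -0.0236, 0.7321, -0.3584, 0.9336, 0.0000]
J4: z=[-0.6125, -0.2351, -0.7547] o=[-0.3406, -0.2994, 0.3684] → [-0.3196, 0.2623, 0.1777, -0.6125, -0.2351, -0.7547]
V = J·q̇ = [0.2186, -0.3147, 0.1556, 0.4467, 0.6578, 0.2939]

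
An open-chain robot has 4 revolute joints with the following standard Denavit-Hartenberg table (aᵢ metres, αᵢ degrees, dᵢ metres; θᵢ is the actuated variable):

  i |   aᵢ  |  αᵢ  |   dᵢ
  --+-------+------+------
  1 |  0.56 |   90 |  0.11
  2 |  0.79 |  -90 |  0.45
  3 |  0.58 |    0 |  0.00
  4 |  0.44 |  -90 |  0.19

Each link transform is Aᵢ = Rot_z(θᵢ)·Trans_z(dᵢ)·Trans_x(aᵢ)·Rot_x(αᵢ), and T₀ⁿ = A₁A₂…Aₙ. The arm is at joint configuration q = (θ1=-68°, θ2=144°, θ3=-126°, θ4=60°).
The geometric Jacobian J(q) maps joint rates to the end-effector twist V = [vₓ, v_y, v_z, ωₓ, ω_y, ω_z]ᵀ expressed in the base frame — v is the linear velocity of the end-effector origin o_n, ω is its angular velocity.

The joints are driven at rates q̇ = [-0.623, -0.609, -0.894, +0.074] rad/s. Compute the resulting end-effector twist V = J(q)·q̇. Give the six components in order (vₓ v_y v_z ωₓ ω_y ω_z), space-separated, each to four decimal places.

o_n = [-1.2474, -0.4395, 0.3254]
J₁: ẑ×o_n = [0.4395, -1.2474, 0.0000], ω = ẑ
J2: z=[-0.9272, -0.3746, 0.0000] o=[0.2098, -0.5192, 0.1100] → [-0.0807, 0.1998, -0.6198, -0.9272, -0.3746, 0.0000]
J3: z=[-0.2202, 0.5450, -0.8090] o=[-0.4469, -0.0952, 0.5744] → [-0.4142, 0.5928, 0.5121, -0.2202, 0.5450, -0.8090]
J4: z=[-0.2202, 0.5450, -0.8090] o=[-0.7786, -0.5267, 0.3740] → [0.0441, 0.3686, 0.2363, -0.2202, 0.5450, -0.8090]
V = J·q̇ = [0.1489, 0.1528, -0.0629, 0.7452, -0.2188, 0.0404]

0.1489 0.1528 -0.0629 0.7452 -0.2188 0.0404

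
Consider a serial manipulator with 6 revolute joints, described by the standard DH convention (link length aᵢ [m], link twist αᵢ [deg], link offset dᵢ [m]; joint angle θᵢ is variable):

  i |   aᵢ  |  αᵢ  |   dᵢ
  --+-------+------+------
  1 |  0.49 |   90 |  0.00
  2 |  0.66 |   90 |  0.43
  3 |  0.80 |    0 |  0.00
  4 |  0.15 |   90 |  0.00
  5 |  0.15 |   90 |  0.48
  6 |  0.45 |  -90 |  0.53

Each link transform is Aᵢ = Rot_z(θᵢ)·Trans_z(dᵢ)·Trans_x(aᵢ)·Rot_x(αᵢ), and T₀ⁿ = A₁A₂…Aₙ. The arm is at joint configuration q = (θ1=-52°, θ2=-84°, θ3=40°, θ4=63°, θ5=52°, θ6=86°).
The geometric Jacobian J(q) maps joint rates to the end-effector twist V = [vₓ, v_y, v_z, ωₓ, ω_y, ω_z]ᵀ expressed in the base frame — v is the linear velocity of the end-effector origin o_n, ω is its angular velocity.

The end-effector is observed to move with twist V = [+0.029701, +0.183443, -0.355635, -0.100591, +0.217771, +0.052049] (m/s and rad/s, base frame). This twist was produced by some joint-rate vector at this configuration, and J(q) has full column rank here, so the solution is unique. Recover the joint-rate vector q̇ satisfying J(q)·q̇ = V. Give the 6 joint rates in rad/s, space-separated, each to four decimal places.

-0.6010 0.3070 -0.9920 0.9990 -0.7380 -0.2550

o_n = [-0.8860, -1.8141, -1.9949]
J₁: ẑ×o_n = [1.8141, -0.8860, 0.0000], ω = ẑ
J2: z=[-0.7880, -0.6157, 0.0000] o=[0.3017, -0.3861, 0.0000] → [1.2282, -1.5720, 0.3940, -0.7880, -0.6157, 0.0000]
J3: z=[-0.6123, 0.7837, -0.1045] o=[0.0053, -0.7052, -0.6564] → [-1.1649, -0.7264, 1.3775, -0.6123, 0.7837, -0.1045]
J4: z=[-0.6123, 0.7837, -0.1045] o=[-0.3605, -1.0723, -1.2659] → [-0.6489, -0.3914, 0.8661, -0.6123, 0.7837, -0.1045]
J5: z=[-0.1146, -0.2188, -0.9690] o=[-0.4778, -1.1595, -1.2323] → [-0.4675, 0.3082, -0.0143, -0.1146, -0.2188, -0.9690]
J6: z=[-0.2395, -0.9406, 0.2406] o=[-0.6774, -1.2256, -1.6891] → [0.4292, -0.1234, -0.0553, -0.2395, -0.9406, 0.2406]
q̇ = J⁺·V = [-0.6010, 0.3070, -0.9920, 0.9990, -0.7380, -0.2550]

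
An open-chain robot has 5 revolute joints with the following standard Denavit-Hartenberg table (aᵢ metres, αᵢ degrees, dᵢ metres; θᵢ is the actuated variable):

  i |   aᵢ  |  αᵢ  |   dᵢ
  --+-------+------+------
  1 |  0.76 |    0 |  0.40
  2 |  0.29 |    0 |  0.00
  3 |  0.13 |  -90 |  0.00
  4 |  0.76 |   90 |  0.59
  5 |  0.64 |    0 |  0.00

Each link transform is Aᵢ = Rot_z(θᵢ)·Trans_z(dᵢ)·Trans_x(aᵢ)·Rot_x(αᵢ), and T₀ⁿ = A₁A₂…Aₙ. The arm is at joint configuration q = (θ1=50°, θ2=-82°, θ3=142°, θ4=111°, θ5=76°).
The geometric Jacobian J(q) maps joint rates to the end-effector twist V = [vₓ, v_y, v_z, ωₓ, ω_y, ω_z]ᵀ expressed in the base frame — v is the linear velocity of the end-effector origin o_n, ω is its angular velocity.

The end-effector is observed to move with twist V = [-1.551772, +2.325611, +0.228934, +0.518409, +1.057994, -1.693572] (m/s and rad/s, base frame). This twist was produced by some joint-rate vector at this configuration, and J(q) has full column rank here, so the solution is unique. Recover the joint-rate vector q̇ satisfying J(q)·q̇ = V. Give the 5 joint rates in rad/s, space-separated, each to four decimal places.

0.3390 -0.8880 -0.8310 -0.8490 0.8750

o_n = [-0.3358, -0.1716, -0.4541]
J₁: ẑ×o_n = [0.1716, -0.3358, 0.0000], ω = ẑ
J2: z=[0.0000, 0.0000, 1.0000] o=[0.4885, 0.5822, 0.4000] → [0.7538, -0.8244, 0.0000, 0.0000, 0.0000, 1.0000]
J3: z=[0.0000, 0.0000, 1.0000] o=[0.7345, 0.4285, 0.4000] → [0.6001, -1.0703, 0.0000, 0.0000, 0.0000, 1.0000]
J4: z=[-0.9397, -0.3420, 0.0000] o=[0.6900, 0.5507, 0.4000] → [0.2921, -0.8026, 0.3278, -0.9397, -0.3420, 0.0000]
J5: z=[-0.3193, 0.8773, -0.3584] o=[0.2287, 0.0930, -0.3095] → [-0.2216, 0.1562, 0.5797, -0.3193, 0.8773, -0.3584]
q̇ = J⁺·V = [0.3390, -0.8880, -0.8310, -0.8490, 0.8750]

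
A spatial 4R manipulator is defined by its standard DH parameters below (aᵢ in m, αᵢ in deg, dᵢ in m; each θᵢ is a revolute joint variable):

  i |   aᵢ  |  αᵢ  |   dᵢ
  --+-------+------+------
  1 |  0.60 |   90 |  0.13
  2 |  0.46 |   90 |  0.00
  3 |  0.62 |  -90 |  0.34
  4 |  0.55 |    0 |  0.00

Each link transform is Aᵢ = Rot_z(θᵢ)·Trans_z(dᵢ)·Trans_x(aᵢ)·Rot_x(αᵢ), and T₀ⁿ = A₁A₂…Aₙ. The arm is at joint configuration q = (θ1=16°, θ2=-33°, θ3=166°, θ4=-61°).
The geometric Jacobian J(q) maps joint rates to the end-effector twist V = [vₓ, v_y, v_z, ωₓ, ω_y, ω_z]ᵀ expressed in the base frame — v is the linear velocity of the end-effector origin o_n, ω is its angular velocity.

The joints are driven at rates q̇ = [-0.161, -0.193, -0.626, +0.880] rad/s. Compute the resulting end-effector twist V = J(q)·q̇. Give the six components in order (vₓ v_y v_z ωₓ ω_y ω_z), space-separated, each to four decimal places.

o_n = [-0.1167, -0.2566, -0.3406]
J₁: ẑ×o_n = [0.2566, -0.1167, 0.0000], ω = ẑ
J2: z=[0.2756, -0.9613, 0.0000] o=[0.5768, 0.1654, 0.1300] → [0.4523, 0.1297, -0.7829, 0.2756, -0.9613, 0.0000]
J3: z=[-0.5235, -0.1501, -0.8387] o=[0.9476, 0.2717, -0.1205] → [-0.4101, 0.7774, 0.1168, -0.5235, -0.1501, -0.8387]
J4: z=[-0.4625, 0.8768, 0.1318] o=[0.3260, -0.0626, -0.0780] → [-0.2046, -0.1797, 0.4778, -0.4625, 0.8768, 0.1318]
V = J·q̇ = [-0.0520, -0.6511, 0.4985, -0.1324, 1.0511, 0.4800]

-0.0520 -0.6511 0.4985 -0.1324 1.0511 0.4800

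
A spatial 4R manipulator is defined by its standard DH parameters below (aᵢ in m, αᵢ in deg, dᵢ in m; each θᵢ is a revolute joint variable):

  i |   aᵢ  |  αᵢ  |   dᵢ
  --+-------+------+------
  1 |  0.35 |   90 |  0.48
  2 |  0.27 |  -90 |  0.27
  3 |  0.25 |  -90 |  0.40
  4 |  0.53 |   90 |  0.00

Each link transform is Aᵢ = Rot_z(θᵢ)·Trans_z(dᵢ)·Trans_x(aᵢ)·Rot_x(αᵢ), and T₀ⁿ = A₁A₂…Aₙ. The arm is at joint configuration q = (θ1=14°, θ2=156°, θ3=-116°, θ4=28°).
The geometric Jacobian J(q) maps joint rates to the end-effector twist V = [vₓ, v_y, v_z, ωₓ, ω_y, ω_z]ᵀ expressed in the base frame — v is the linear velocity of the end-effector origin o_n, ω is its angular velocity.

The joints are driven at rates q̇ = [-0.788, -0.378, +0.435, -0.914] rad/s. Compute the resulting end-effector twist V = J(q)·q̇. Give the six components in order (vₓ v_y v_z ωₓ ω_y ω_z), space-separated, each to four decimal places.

o_n = [0.5410, -0.8084, 0.3237]
J₁: ẑ×o_n = [0.8084, 0.5410, -0.0000], ω = ẑ
J2: z=[0.2419, -0.9703, 0.0000] o=[0.3396, 0.0847, 0.4800] → [0.1517, 0.0378, -0.0206, 0.2419, -0.9703, 0.0000]
J3: z=[-0.3947, -0.0984, -0.9135] o=[0.1656, -0.2370, 0.5898] → [-0.4959, -0.4480, 0.2625, -0.3947, -0.0984, -0.9135]
J4: z=[-0.6906, -0.6240, 0.3656] o=[0.1592, -0.4701, 0.1798] → [0.0339, 0.2389, 0.4719, -0.6906, -0.6240, 0.3656]
V = J·q̇ = [-0.9410, -0.8539, -0.3093, 0.3681, 0.8943, -1.5195]

-0.9410 -0.8539 -0.3093 0.3681 0.8943 -1.5195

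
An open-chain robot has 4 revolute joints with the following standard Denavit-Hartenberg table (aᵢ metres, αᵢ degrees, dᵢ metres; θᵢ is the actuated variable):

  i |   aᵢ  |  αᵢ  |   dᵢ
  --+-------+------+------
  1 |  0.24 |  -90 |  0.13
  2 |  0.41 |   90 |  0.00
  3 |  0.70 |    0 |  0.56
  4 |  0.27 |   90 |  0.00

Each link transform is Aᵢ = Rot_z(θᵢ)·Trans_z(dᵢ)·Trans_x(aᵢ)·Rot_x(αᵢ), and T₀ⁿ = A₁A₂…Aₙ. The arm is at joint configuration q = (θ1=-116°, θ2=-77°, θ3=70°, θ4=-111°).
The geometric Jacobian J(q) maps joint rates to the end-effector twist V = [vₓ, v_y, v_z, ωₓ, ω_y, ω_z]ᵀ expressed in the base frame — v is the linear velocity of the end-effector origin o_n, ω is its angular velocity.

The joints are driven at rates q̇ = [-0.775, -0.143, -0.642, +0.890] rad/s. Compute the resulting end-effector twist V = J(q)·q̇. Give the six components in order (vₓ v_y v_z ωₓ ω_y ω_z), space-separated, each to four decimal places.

o_n = [0.4819, -0.1085, 1.0873]
J₁: ẑ×o_n = [0.1085, 0.4819, -0.0000], ω = ẑ
J2: z=[0.8988, -0.4384, 0.0000] o=[-0.1052, -0.2157, 0.1300] → [-0.4196, -0.8604, 0.3537, 0.8988, -0.4384, 0.0000]
J3: z=[0.4271, 0.8758, 0.2250] o=[-0.1456, -0.2986, 0.5295] → [0.4457, -0.0971, -0.4683, 0.4271, 0.8758, 0.2250]
J4: z=[0.4271, 0.8758, 0.2250] o=[0.6612, -0.1449, 0.8887] → [0.1657, -0.1251, 0.1726, 0.4271, 0.8758, 0.2250]
V = J·q̇ = [-0.1628, -0.2994, 0.4037, -0.0226, 0.2799, -0.7192]

-0.1628 -0.2994 0.4037 -0.0226 0.2799 -0.7192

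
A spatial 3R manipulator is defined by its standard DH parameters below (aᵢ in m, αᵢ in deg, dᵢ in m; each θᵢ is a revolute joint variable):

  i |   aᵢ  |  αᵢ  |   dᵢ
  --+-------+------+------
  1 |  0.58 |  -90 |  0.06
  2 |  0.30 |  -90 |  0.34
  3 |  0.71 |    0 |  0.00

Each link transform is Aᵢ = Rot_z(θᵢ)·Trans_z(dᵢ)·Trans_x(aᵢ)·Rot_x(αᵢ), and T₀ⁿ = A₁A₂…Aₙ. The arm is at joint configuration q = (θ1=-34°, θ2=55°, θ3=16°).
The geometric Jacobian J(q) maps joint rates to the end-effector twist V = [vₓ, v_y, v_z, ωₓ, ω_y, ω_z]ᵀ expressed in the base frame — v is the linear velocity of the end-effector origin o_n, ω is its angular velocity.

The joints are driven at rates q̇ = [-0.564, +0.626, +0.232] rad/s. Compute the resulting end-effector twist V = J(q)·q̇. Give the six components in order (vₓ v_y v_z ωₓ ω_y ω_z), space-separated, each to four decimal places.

o_n = [1.0287, -0.5198, -0.7448]
J₁: ẑ×o_n = [0.5198, 1.0287, -0.0000], ω = ẑ
J2: z=[0.5592, 0.8290, 0.0000] o=[0.4808, -0.3243, 0.0600] → [-0.6672, 0.4500, -0.5635, 0.5592, 0.8290, 0.0000]
J3: z=[-0.6791, 0.4581, -0.5736] o=[0.8136, -0.1387, -0.1857] → [-0.4747, -0.5030, 0.1603, -0.6791, 0.4581, -0.5736]
V = J·q̇ = [-0.8210, -0.4152, -0.3156, 0.1925, 0.6252, -0.6971]

-0.8210 -0.4152 -0.3156 0.1925 0.6252 -0.6971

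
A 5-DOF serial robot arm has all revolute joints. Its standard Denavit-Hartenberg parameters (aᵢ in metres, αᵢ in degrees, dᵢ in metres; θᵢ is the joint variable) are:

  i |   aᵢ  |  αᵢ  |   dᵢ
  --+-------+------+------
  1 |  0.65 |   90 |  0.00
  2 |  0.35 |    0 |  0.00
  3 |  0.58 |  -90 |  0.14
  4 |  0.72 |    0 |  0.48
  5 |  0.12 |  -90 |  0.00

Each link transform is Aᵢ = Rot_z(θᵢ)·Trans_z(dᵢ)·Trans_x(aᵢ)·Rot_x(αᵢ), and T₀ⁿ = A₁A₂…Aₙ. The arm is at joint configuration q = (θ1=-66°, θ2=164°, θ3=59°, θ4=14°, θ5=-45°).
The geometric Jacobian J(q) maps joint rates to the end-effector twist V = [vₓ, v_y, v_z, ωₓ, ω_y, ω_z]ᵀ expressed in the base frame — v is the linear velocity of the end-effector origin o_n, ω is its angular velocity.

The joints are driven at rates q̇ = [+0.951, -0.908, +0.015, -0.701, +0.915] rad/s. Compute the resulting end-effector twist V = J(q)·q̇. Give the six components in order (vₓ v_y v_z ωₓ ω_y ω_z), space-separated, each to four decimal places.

-1.2119 0.7083 0.8231 0.8752 0.2299 0.7945

o_n = [-0.1755, 0.3263, -1.1967]
J₁: ẑ×o_n = [-0.3263, -0.1755, 0.0000], ω = ẑ
J2: z=[-0.9135, -0.4067, 0.0000] o=[0.2644, -0.5938, 0.0000] → [0.4868, -1.0933, -1.0194, -0.9135, -0.4067, 0.0000]
J3: z=[-0.9135, -0.4067, 0.0000] o=[0.1275, -0.2864, 0.0965] → [0.5260, -1.1814, -0.6830, -0.9135, -0.4067, 0.0000]
J4: z=[0.2774, -0.6230, -0.7314] o=[-0.1729, 0.0441, -0.2991] → [0.7656, 0.2509, 0.0766, 0.2774, -0.6230, -0.7314]
J5: z=[0.2774, -0.6230, -0.7314] o=[-0.0884, 0.2827, -1.1266] → [0.0756, 0.0831, -0.0422, 0.2774, -0.6230, -0.7314]
V = J·q̇ = [-1.2119, 0.7083, 0.8231, 0.8752, 0.2299, 0.7945]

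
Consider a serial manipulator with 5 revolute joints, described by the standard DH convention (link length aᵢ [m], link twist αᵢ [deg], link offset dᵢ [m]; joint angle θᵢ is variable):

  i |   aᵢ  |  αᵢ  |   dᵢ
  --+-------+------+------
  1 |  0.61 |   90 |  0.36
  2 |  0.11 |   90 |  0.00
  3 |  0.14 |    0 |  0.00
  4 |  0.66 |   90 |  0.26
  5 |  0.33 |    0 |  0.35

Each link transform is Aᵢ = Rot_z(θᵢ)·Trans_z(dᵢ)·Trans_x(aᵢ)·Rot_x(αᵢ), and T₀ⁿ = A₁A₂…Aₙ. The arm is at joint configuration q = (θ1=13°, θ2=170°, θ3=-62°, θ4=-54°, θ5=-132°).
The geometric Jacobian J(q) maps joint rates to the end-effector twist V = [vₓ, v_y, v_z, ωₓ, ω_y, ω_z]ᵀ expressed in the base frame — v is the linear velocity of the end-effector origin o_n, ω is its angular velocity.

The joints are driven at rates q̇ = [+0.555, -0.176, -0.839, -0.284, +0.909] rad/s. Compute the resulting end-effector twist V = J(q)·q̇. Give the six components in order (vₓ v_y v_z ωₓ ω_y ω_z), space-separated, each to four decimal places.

o_n = [0.8328, 0.5668, 0.3170]
J₁: ẑ×o_n = [-0.5668, 0.8328, 0.0000], ω = ẑ
J2: z=[0.2250, -0.9744, 0.0000] o=[0.5944, 0.1372, 0.3600] → [0.0419, 0.0097, 0.3289, 0.2250, -0.9744, 0.0000]
J3: z=[0.1692, 0.0391, 0.9848] o=[0.4888, 0.1129, 0.3791] → [-0.4495, 0.3492, 0.0634, 0.1692, 0.0391, 0.9848]
J4: z=[0.1692, 0.0391, 0.9848] o=[0.3979, 0.2187, 0.3905] → [-0.3456, 0.4406, 0.0419, 0.1692, 0.0391, 0.9848]
J5: z=[0.9611, -0.2280, -0.1561] o=[0.5861, 0.8710, 0.5963] → [0.0162, 0.2300, -0.2361, 0.9611, -0.2280, -0.1561]
V = J·q̇ = [0.1681, 0.2514, -0.3376, 0.6440, -0.0797, -0.6928]

0.1681 0.2514 -0.3376 0.6440 -0.0797 -0.6928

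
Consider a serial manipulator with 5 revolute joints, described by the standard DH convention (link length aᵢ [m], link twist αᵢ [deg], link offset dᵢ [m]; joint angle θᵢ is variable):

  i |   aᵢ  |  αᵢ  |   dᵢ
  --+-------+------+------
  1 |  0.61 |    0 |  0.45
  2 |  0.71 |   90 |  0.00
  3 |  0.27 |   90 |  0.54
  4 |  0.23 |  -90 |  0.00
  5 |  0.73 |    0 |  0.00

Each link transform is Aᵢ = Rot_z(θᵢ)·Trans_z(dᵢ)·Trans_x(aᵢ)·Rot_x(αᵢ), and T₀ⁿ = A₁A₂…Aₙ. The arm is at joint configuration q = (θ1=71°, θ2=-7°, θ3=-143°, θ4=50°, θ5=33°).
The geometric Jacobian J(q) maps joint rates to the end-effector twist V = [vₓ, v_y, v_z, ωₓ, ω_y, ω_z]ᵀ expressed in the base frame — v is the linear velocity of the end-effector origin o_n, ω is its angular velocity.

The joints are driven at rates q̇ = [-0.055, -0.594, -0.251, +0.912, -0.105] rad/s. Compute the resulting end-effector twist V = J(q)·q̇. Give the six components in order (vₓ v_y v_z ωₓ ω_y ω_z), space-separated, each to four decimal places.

o_n = [1.3959, 0.3280, -0.3558]
J₁: ẑ×o_n = [-0.3280, 1.3959, 0.0000], ω = ẑ
J2: z=[0.0000, 0.0000, 1.0000] o=[0.1986, 0.5768, 0.4500] → [0.2488, 1.1973, -0.0000, 0.0000, 0.0000, 1.0000]
J3: z=[0.8988, -0.4384, 0.0000] o=[0.5098, 1.2149, 0.4500] → [0.3533, 0.7243, -0.4087, 0.8988, -0.4384, 0.0000]
J4: z=[-0.2638, -0.5409, 0.7986] o=[0.9007, 0.7844, 0.2875] → [0.7125, 0.2258, 0.3883, -0.2638, -0.5409, 0.7986]
J5: z=[0.8459, 0.2681, 0.4610] o=[1.0073, 0.6010, 0.1985] → [-0.0228, 0.6481, -0.3351, 0.8459, 0.2681, 0.4610]
V = J·q̇ = [0.4338, -0.8319, 0.4919, -0.5550, -0.4114, 0.0309]

0.4338 -0.8319 0.4919 -0.5550 -0.4114 0.0309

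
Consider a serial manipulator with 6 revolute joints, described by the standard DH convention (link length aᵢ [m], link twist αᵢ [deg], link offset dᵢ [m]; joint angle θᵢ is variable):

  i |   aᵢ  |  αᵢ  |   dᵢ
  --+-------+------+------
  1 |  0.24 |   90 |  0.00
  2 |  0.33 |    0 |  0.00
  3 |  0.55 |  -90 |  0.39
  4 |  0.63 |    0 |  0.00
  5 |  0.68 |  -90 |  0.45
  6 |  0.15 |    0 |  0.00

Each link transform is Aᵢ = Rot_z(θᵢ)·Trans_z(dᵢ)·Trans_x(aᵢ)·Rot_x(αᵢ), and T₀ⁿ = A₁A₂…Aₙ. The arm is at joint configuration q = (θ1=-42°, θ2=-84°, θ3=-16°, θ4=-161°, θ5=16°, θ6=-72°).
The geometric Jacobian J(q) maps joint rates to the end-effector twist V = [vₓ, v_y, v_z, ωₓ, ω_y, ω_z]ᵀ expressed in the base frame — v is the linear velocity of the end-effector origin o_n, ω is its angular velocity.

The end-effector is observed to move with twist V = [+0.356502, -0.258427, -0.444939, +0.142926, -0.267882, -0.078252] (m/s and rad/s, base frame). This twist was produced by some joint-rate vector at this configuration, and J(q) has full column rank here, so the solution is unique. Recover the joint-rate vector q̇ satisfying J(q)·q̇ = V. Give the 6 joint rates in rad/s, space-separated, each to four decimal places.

o_n = [0.0434, -1.4005, 0.1998]
J₁: ẑ×o_n = [1.4005, 0.0434, -0.0000], ω = ẑ
J2: z=[-0.6691, -0.7431, 0.0000] o=[0.1784, -0.1606, 0.0000] → [-0.1485, 0.1337, 0.7294, -0.6691, -0.7431, 0.0000]
J3: z=[-0.6691, -0.7431, 0.0000] o=[0.2040, -0.1837, -0.3282] → [-0.3924, 0.3533, 0.6949, -0.6691, -0.7431, 0.0000]
J4: z=[0.7319, -0.6590, -0.1736] o=[-0.1279, -0.4096, -0.8698] → [-0.8769, -0.8126, -0.6123, 0.7319, -0.6590, -0.1736]
J5: z=[0.7319, -0.6590, -0.1736] o=[-0.1883, -0.6312, -0.2832] → [-0.4519, -0.3938, -0.4103, 0.7319, -0.6590, -0.1736]
J6: z=[-0.6221, -0.5421, -0.5649] o=[-0.0481, -1.2823, 0.1872] → [-0.0736, -0.0438, 0.1231, -0.6221, -0.5421, -0.5649]
q̇ = J⁺·V = [0.3990, -0.5470, 0.0500, 0.1070, 0.2570, 0.7330]

0.3990 -0.5470 0.0500 0.1070 0.2570 0.7330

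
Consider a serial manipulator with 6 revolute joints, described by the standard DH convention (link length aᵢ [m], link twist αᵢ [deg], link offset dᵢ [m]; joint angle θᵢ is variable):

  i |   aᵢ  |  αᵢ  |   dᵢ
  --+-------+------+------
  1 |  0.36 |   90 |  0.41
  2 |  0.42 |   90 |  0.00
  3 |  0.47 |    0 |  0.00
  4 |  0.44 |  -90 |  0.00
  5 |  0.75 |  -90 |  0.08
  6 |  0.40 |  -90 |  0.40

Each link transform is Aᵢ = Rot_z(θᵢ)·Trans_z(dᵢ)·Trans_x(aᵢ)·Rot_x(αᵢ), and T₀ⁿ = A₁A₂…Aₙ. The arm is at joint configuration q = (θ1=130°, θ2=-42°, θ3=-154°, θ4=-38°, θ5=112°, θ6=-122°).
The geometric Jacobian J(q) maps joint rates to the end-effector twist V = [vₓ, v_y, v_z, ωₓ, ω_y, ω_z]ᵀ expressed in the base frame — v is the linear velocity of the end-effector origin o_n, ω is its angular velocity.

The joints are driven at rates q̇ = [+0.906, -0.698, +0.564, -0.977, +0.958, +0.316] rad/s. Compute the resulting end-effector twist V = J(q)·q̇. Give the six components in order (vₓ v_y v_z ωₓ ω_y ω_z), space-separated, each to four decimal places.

-0.4122 -1.0081 -0.7100 -1.4677 -0.8894 1.0665

o_n = [-0.8936, 0.0637, 0.6426]
J₁: ẑ×o_n = [-0.0637, -0.8936, 0.0000], ω = ẑ
J2: z=[0.7660, 0.6428, 0.0000] o=[-0.2314, 0.2758, 0.4100] → [0.1495, -0.1782, 0.2632, 0.7660, 0.6428, 0.0000]
J3: z=[0.4301, -0.5126, -0.7431] o=[-0.4320, 0.5149, 0.1290] → [-0.5986, 0.1221, -0.4307, 0.4301, -0.5126, -0.7431]
J4: z=[0.4301, -0.5126, -0.7431] o=[-0.3881, 0.1420, 0.4116] → [-0.1766, 0.2763, -0.2928, 0.4301, -0.5126, -0.7431]
J5: z=[-0.6500, -0.7471, 0.1391] o=[-0.1124, -0.0443, 0.6996] → [0.0275, -0.1457, -0.6538, -0.6500, -0.7471, 0.1391]
J6: z=[-0.4198, 0.2004, -0.8852] o=[-0.6395, 0.3713, 1.0436] → [-0.3527, 0.0566, 0.1801, -0.4198, 0.2004, -0.8852]
V = J·q̇ = [-0.4122, -1.0081, -0.7100, -1.4677, -0.8894, 1.0665]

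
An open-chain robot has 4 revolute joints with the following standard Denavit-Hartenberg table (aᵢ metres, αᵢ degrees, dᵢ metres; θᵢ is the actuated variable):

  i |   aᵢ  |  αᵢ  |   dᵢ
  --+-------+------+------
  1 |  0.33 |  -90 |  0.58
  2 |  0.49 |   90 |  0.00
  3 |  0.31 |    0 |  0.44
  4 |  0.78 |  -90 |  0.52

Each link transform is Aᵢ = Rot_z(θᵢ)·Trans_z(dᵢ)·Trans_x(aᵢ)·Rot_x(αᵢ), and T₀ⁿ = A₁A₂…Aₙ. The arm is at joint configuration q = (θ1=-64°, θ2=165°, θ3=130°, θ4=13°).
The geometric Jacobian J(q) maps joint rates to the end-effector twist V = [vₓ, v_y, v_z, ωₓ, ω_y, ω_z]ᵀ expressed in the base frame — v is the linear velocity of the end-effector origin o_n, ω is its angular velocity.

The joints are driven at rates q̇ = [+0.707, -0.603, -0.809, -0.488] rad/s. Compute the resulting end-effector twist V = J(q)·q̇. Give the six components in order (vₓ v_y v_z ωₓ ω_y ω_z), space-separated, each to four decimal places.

o_n = [1.0296, -0.4984, -0.2613]
J₁: ẑ×o_n = [0.4984, 1.0296, -0.0000], ω = ẑ
J2: z=[0.8988, 0.4384, 0.0000] o=[0.1447, -0.2966, 0.5800] → [-0.3688, 0.7562, -0.5693, 0.8988, 0.4384, 0.0000]
J3: z=[0.1135, -0.2326, -0.9659] o=[-0.0628, 0.1288, 0.4532] → [-0.4397, -0.9741, 0.1830, 0.1135, -0.2326, -0.9659]
J4: z=[0.1135, -0.2326, -0.9659] o=[0.2849, -0.0424, 0.0797] → [-0.3611, -0.6806, 0.1215, 0.1135, -0.2326, -0.9659]
V = J·q̇ = [1.1067, 1.3922, 0.1360, -0.6891, 0.0374, 1.9598]

1.1067 1.3922 0.1360 -0.6891 0.0374 1.9598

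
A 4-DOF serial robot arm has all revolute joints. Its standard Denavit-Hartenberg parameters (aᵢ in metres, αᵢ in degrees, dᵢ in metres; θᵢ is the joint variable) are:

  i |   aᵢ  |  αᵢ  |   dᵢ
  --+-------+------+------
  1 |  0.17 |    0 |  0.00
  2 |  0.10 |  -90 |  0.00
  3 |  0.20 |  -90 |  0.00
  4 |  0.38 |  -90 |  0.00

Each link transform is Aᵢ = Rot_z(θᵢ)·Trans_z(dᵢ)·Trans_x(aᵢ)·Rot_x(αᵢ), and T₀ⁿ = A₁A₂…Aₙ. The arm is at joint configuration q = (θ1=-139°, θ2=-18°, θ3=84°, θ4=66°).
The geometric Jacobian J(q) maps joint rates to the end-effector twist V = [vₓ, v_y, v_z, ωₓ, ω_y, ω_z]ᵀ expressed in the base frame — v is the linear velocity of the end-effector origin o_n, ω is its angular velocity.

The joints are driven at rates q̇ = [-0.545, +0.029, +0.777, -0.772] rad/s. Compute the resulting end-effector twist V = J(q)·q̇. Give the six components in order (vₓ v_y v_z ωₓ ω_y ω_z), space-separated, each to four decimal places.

o_n = [-0.3901, 0.1545, -0.3526]
J₁: ẑ×o_n = [-0.1545, -0.3901, 0.0000], ω = ẑ
J2: z=[0.0000, 0.0000, 1.0000] o=[-0.1283, -0.1115, 0.0000] → [-0.2660, -0.2618, 0.0000, 0.0000, 0.0000, 1.0000]
J3: z=[0.3907, -0.9205, 0.0000] o=[-0.2204, -0.1506, 0.0000] → [0.3246, 0.1378, -0.0371, 0.3907, -0.9205, 0.0000]
J4: z=[0.9155, 0.3886, -0.1045] o=[-0.2396, -0.1588, -0.1989] → [-0.0270, 0.1565, 0.3452, 0.9155, 0.3886, -0.1045]
V = J·q̇ = [0.3495, 0.1913, -0.2953, -0.4031, -1.0152, -0.4353]

0.3495 0.1913 -0.2953 -0.4031 -1.0152 -0.4353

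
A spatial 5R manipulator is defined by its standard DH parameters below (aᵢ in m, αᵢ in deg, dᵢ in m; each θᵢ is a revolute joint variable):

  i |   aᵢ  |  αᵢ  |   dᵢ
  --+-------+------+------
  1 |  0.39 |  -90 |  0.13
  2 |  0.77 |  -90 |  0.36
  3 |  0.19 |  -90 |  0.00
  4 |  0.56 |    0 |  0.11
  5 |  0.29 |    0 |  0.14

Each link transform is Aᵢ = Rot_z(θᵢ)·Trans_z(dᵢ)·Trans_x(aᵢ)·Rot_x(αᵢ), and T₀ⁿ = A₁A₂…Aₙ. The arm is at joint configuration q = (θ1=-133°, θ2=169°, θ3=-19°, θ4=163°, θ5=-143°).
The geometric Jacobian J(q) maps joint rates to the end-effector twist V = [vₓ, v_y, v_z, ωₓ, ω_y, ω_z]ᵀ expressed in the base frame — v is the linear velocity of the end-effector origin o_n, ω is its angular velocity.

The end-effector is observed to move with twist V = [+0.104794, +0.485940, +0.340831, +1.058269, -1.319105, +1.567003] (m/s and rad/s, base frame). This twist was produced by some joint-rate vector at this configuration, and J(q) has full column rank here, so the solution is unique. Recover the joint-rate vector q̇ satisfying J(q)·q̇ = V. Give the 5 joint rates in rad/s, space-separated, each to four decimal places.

0.9880 0.6600 0.5220 -0.7680 -0.3040

o_n = [0.2966, 0.1716, -0.2774]
J₁: ẑ×o_n = [-0.1716, 0.2966, 0.0000], ω = ẑ
J2: z=[0.7314, -0.6820, 0.0000] o=[-0.2660, -0.2852, 0.1300] → [0.2778, 0.2979, 0.7178, 0.7314, -0.6820, 0.0000]
J3: z=[0.1301, 0.1395, 0.9816] o=[0.5128, 0.0220, -0.0169] → [-0.1832, -0.1783, 0.0496, 0.1301, 0.1395, 0.9816]
J4: z=[-0.4736, 0.8786, -0.0621] o=[0.6783, 0.1088, -0.0512] → [-0.1948, -0.0834, 0.3056, -0.4736, 0.8786, -0.0621]
J5: z=[-0.4736, 0.8786, -0.0621] o=[0.1384, -0.0620, -0.1221] → [-0.1219, -0.0833, -0.2496, -0.4736, 0.8786, -0.0621]
q̇ = J⁺·V = [0.9880, 0.6600, 0.5220, -0.7680, -0.3040]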